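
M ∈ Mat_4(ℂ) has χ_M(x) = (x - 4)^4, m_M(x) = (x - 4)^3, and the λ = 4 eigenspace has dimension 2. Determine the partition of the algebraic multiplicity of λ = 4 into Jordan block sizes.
Block sizes for λ = 4: [3, 1]

Step 1 — from the characteristic polynomial, algebraic multiplicity of λ = 4 is 4. From dim ker(M − (4)·I) = 2, there are exactly 2 Jordan blocks for λ = 4.
Step 2 — from the minimal polynomial, the factor (x − 4)^3 tells us the largest block for λ = 4 has size 3.
Step 3 — with total size 4, 2 blocks, and largest block 3, the block sizes (in nonincreasing order) are [3, 1].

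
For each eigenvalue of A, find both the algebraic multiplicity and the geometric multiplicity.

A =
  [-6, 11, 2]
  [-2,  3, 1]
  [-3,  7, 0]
λ = -1: alg = 3, geom = 1

Step 1 — factor the characteristic polynomial to read off the algebraic multiplicities:
  χ_A(x) = (x + 1)^3

Step 2 — compute geometric multiplicities via the rank-nullity identity g(λ) = n − rank(A − λI):
  rank(A − (-1)·I) = 2, so dim ker(A − (-1)·I) = n − 2 = 1

Summary:
  λ = -1: algebraic multiplicity = 3, geometric multiplicity = 1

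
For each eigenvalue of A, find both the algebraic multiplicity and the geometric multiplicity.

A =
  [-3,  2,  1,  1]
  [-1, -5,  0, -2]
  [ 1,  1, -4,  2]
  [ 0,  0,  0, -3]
λ = -4: alg = 3, geom = 1; λ = -3: alg = 1, geom = 1

Step 1 — factor the characteristic polynomial to read off the algebraic multiplicities:
  χ_A(x) = (x + 3)*(x + 4)^3

Step 2 — compute geometric multiplicities via the rank-nullity identity g(λ) = n − rank(A − λI):
  rank(A − (-4)·I) = 3, so dim ker(A − (-4)·I) = n − 3 = 1
  rank(A − (-3)·I) = 3, so dim ker(A − (-3)·I) = n − 3 = 1

Summary:
  λ = -4: algebraic multiplicity = 3, geometric multiplicity = 1
  λ = -3: algebraic multiplicity = 1, geometric multiplicity = 1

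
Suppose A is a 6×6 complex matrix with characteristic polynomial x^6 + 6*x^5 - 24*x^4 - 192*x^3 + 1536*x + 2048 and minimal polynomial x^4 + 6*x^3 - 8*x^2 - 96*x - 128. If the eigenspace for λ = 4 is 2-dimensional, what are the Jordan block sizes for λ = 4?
Block sizes for λ = 4: [1, 1]

Step 1 — from the characteristic polynomial, algebraic multiplicity of λ = 4 is 2. From dim ker(A − (4)·I) = 2, there are exactly 2 Jordan blocks for λ = 4.
Step 2 — from the minimal polynomial, the factor (x − 4) tells us the largest block for λ = 4 has size 1.
Step 3 — with total size 2, 2 blocks, and largest block 1, the block sizes (in nonincreasing order) are [1, 1].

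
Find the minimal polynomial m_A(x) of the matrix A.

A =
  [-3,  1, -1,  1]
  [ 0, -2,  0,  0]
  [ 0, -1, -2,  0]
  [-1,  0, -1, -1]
x^2 + 4*x + 4

The characteristic polynomial is χ_A(x) = (x + 2)^4, so the eigenvalues are known. The minimal polynomial is
  m_A(x) = Π_λ (x − λ)^{k_λ}
where k_λ is the size of the *largest* Jordan block for λ (equivalently, the smallest k with (A − λI)^k v = 0 for every generalised eigenvector v of λ).

  λ = -2: largest Jordan block has size 2, contributing (x + 2)^2

So m_A(x) = (x + 2)^2 = x^2 + 4*x + 4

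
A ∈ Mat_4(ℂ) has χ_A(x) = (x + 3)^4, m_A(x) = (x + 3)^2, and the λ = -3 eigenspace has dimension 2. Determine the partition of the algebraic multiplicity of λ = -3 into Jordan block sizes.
Block sizes for λ = -3: [2, 2]

Step 1 — from the characteristic polynomial, algebraic multiplicity of λ = -3 is 4. From dim ker(A − (-3)·I) = 2, there are exactly 2 Jordan blocks for λ = -3.
Step 2 — from the minimal polynomial, the factor (x + 3)^2 tells us the largest block for λ = -3 has size 2.
Step 3 — with total size 4, 2 blocks, and largest block 2, the block sizes (in nonincreasing order) are [2, 2].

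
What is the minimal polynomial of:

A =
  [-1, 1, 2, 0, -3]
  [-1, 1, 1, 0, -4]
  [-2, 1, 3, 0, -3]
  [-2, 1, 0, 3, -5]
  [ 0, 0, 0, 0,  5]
x^5 - 11*x^4 + 42*x^3 - 70*x^2 + 53*x - 15

The characteristic polynomial is χ_A(x) = (x - 5)*(x - 3)*(x - 1)^3, so the eigenvalues are known. The minimal polynomial is
  m_A(x) = Π_λ (x − λ)^{k_λ}
where k_λ is the size of the *largest* Jordan block for λ (equivalently, the smallest k with (A − λI)^k v = 0 for every generalised eigenvector v of λ).

  λ = 1: largest Jordan block has size 3, contributing (x − 1)^3
  λ = 3: largest Jordan block has size 1, contributing (x − 3)
  λ = 5: largest Jordan block has size 1, contributing (x − 5)

So m_A(x) = (x - 5)*(x - 3)*(x - 1)^3 = x^5 - 11*x^4 + 42*x^3 - 70*x^2 + 53*x - 15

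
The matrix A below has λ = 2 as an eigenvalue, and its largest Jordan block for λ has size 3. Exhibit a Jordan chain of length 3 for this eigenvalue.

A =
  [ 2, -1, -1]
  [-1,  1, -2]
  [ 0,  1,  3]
A Jordan chain for λ = 2 of length 3:
v_1 = (1, 1, -1)ᵀ
v_2 = (0, -1, 0)ᵀ
v_3 = (1, 0, 0)ᵀ

Let N = A − (2)·I. We want v_3 with N^3 v_3 = 0 but N^2 v_3 ≠ 0; then v_{j-1} := N · v_j for j = 3, …, 2.

Pick v_3 = (1, 0, 0)ᵀ.
Then v_2 = N · v_3 = (0, -1, 0)ᵀ.
Then v_1 = N · v_2 = (1, 1, -1)ᵀ.

Sanity check: (A − (2)·I) v_1 = (0, 0, 0)ᵀ = 0. ✓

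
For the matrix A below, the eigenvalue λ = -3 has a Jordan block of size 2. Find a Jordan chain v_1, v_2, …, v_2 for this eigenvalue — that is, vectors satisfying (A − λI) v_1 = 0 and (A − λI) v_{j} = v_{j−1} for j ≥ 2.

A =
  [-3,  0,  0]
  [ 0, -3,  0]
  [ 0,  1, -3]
A Jordan chain for λ = -3 of length 2:
v_1 = (0, 0, 1)ᵀ
v_2 = (0, 1, 0)ᵀ

Let N = A − (-3)·I. We want v_2 with N^2 v_2 = 0 but N^1 v_2 ≠ 0; then v_{j-1} := N · v_j for j = 2, …, 2.

Pick v_2 = (0, 1, 0)ᵀ.
Then v_1 = N · v_2 = (0, 0, 1)ᵀ.

Sanity check: (A − (-3)·I) v_1 = (0, 0, 0)ᵀ = 0. ✓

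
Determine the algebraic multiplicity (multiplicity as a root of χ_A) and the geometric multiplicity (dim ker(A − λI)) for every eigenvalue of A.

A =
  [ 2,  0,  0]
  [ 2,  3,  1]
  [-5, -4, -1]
λ = 1: alg = 2, geom = 1; λ = 2: alg = 1, geom = 1

Step 1 — factor the characteristic polynomial to read off the algebraic multiplicities:
  χ_A(x) = (x - 2)*(x - 1)^2

Step 2 — compute geometric multiplicities via the rank-nullity identity g(λ) = n − rank(A − λI):
  rank(A − (1)·I) = 2, so dim ker(A − (1)·I) = n − 2 = 1
  rank(A − (2)·I) = 2, so dim ker(A − (2)·I) = n − 2 = 1

Summary:
  λ = 1: algebraic multiplicity = 2, geometric multiplicity = 1
  λ = 2: algebraic multiplicity = 1, geometric multiplicity = 1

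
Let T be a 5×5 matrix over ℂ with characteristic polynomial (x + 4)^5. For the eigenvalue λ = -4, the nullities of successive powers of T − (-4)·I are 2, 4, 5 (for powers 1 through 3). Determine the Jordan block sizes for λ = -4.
Block sizes for λ = -4: [3, 2]

From the dimensions of kernels of powers, the number of Jordan blocks of size at least j is d_j − d_{j−1} where d_j = dim ker(N^j) (with d_0 = 0). Computing the differences gives [2, 2, 1].
The number of blocks of size exactly k is (#blocks of size ≥ k) − (#blocks of size ≥ k + 1), so the partition is: 1 block(s) of size 2, 1 block(s) of size 3.
In nonincreasing order the block sizes are [3, 2].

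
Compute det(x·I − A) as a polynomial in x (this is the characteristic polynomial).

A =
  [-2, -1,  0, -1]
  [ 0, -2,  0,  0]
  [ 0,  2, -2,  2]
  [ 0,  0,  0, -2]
x^4 + 8*x^3 + 24*x^2 + 32*x + 16

Expanding det(x·I − A) (e.g. by cofactor expansion or by noting that A is similar to its Jordan form J, which has the same characteristic polynomial as A) gives
  χ_A(x) = x^4 + 8*x^3 + 24*x^2 + 32*x + 16
which factors as (x + 2)^4. The eigenvalues (with algebraic multiplicities) are λ = -2 with multiplicity 4.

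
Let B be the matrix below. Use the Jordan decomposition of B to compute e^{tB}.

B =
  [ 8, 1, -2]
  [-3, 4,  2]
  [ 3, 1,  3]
e^{tB} =
  [3*t*exp(5*t) + exp(5*t), t*exp(5*t), -2*t*exp(5*t)]
  [-3*t*exp(5*t), -t*exp(5*t) + exp(5*t), 2*t*exp(5*t)]
  [3*t*exp(5*t), t*exp(5*t), -2*t*exp(5*t) + exp(5*t)]

Strategy: write B = P · J · P⁻¹ where J is a Jordan canonical form, so e^{tB} = P · e^{tJ} · P⁻¹, and e^{tJ} can be computed block-by-block.

B has Jordan form
J =
  [5, 1, 0]
  [0, 5, 0]
  [0, 0, 5]
(up to reordering of blocks).

Per-block formulas:
  For a 1×1 block at λ = 5: exp(t · [5]) = [e^(5t)].
  For a 2×2 Jordan block J_2(5): exp(t · J_2(5)) = e^(5t)·(I + t·N), where N is the 2×2 nilpotent shift.

After assembling e^{tJ} and conjugating by P, we get:

e^{tB} =
  [3*t*exp(5*t) + exp(5*t), t*exp(5*t), -2*t*exp(5*t)]
  [-3*t*exp(5*t), -t*exp(5*t) + exp(5*t), 2*t*exp(5*t)]
  [3*t*exp(5*t), t*exp(5*t), -2*t*exp(5*t) + exp(5*t)]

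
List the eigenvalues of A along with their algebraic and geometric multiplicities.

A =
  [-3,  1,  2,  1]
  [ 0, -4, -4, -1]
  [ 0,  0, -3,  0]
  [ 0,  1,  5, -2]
λ = -3: alg = 4, geom = 2

Step 1 — factor the characteristic polynomial to read off the algebraic multiplicities:
  χ_A(x) = (x + 3)^4

Step 2 — compute geometric multiplicities via the rank-nullity identity g(λ) = n − rank(A − λI):
  rank(A − (-3)·I) = 2, so dim ker(A − (-3)·I) = n − 2 = 2

Summary:
  λ = -3: algebraic multiplicity = 4, geometric multiplicity = 2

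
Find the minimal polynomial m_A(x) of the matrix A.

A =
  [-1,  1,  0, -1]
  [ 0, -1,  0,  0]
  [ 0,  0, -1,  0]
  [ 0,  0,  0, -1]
x^2 + 2*x + 1

The characteristic polynomial is χ_A(x) = (x + 1)^4, so the eigenvalues are known. The minimal polynomial is
  m_A(x) = Π_λ (x − λ)^{k_λ}
where k_λ is the size of the *largest* Jordan block for λ (equivalently, the smallest k with (A − λI)^k v = 0 for every generalised eigenvector v of λ).

  λ = -1: largest Jordan block has size 2, contributing (x + 1)^2

So m_A(x) = (x + 1)^2 = x^2 + 2*x + 1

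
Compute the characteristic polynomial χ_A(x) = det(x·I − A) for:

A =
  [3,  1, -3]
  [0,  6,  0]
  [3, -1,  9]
x^3 - 18*x^2 + 108*x - 216

Expanding det(x·I − A) (e.g. by cofactor expansion or by noting that A is similar to its Jordan form J, which has the same characteristic polynomial as A) gives
  χ_A(x) = x^3 - 18*x^2 + 108*x - 216
which factors as (x - 6)^3. The eigenvalues (with algebraic multiplicities) are λ = 6 with multiplicity 3.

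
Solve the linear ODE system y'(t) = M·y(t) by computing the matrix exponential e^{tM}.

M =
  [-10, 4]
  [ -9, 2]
e^{tM} =
  [-6*t*exp(-4*t) + exp(-4*t), 4*t*exp(-4*t)]
  [-9*t*exp(-4*t), 6*t*exp(-4*t) + exp(-4*t)]

Strategy: write M = P · J · P⁻¹ where J is a Jordan canonical form, so e^{tM} = P · e^{tJ} · P⁻¹, and e^{tJ} can be computed block-by-block.

M has Jordan form
J =
  [-4,  1]
  [ 0, -4]
(up to reordering of blocks).

Per-block formulas:
  For a 2×2 Jordan block J_2(-4): exp(t · J_2(-4)) = e^(-4t)·(I + t·N), where N is the 2×2 nilpotent shift.

After assembling e^{tJ} and conjugating by P, we get:

e^{tM} =
  [-6*t*exp(-4*t) + exp(-4*t), 4*t*exp(-4*t)]
  [-9*t*exp(-4*t), 6*t*exp(-4*t) + exp(-4*t)]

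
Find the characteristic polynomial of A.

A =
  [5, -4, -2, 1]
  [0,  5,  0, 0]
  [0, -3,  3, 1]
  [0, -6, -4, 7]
x^4 - 20*x^3 + 150*x^2 - 500*x + 625

Expanding det(x·I − A) (e.g. by cofactor expansion or by noting that A is similar to its Jordan form J, which has the same characteristic polynomial as A) gives
  χ_A(x) = x^4 - 20*x^3 + 150*x^2 - 500*x + 625
which factors as (x - 5)^4. The eigenvalues (with algebraic multiplicities) are λ = 5 with multiplicity 4.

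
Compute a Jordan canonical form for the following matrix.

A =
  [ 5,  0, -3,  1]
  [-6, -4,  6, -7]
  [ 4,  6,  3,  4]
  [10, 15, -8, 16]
J_3(5) ⊕ J_1(5)

The characteristic polynomial is
  det(x·I − A) = x^4 - 20*x^3 + 150*x^2 - 500*x + 625 = (x - 5)^4

Eigenvalues and multiplicities (the geometric multiplicity of λ is n − rank(A − λI), which equals the number of Jordan blocks for λ):
  λ = 5: algebraic multiplicity = 4, geometric multiplicity = 2

Determining the block sizes for each eigenvalue:
  λ = 5: with am = 4 and gm = 2, the partition is not yet determined (e.g. several partitions of 4 into 2 parts exist). Let N = A − (5)·I. Computing rank(N^1) = 2, rank(N^2) = 1, rank(N^3) = 0; the number of blocks of size ≥ j is rank(N^{j−1}) − rank(N^j), giving [2, 1, 1]. So we have 1 block(s) of size 3, 1 block(s) of size 1 → block sizes [3, 1]

Assembling the blocks gives a Jordan form
J =
  [5, 1, 0, 0]
  [0, 5, 1, 0]
  [0, 0, 5, 0]
  [0, 0, 0, 5]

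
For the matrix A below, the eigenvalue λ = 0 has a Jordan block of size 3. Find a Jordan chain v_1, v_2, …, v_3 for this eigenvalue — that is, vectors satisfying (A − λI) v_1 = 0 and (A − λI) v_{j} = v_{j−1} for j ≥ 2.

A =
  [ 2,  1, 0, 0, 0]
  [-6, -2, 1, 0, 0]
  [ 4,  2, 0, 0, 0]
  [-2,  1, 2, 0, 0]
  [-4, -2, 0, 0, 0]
A Jordan chain for λ = 0 of length 3:
v_1 = (-2, 4, -4, -2, 4)ᵀ
v_2 = (2, -6, 4, -2, -4)ᵀ
v_3 = (1, 0, 0, 0, 0)ᵀ

Let N = A − (0)·I. We want v_3 with N^3 v_3 = 0 but N^2 v_3 ≠ 0; then v_{j-1} := N · v_j for j = 3, …, 2.

Pick v_3 = (1, 0, 0, 0, 0)ᵀ.
Then v_2 = N · v_3 = (2, -6, 4, -2, -4)ᵀ.
Then v_1 = N · v_2 = (-2, 4, -4, -2, 4)ᵀ.

Sanity check: (A − (0)·I) v_1 = (0, 0, 0, 0, 0)ᵀ = 0. ✓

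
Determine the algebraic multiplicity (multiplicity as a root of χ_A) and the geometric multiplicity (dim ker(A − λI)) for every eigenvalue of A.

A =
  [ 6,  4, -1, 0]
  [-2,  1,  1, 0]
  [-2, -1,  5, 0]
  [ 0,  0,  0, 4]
λ = 4: alg = 4, geom = 2

Step 1 — factor the characteristic polynomial to read off the algebraic multiplicities:
  χ_A(x) = (x - 4)^4

Step 2 — compute geometric multiplicities via the rank-nullity identity g(λ) = n − rank(A − λI):
  rank(A − (4)·I) = 2, so dim ker(A − (4)·I) = n − 2 = 2

Summary:
  λ = 4: algebraic multiplicity = 4, geometric multiplicity = 2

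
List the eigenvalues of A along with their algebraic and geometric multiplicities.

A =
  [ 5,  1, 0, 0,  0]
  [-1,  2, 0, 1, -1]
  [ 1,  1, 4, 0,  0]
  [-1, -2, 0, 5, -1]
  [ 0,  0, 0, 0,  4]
λ = 4: alg = 5, geom = 3

Step 1 — factor the characteristic polynomial to read off the algebraic multiplicities:
  χ_A(x) = (x - 4)^5

Step 2 — compute geometric multiplicities via the rank-nullity identity g(λ) = n − rank(A − λI):
  rank(A − (4)·I) = 2, so dim ker(A − (4)·I) = n − 2 = 3

Summary:
  λ = 4: algebraic multiplicity = 5, geometric multiplicity = 3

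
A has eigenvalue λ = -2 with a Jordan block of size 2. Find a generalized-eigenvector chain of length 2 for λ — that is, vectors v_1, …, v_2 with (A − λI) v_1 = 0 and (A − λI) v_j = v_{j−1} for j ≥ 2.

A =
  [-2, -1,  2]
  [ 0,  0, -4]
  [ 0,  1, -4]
A Jordan chain for λ = -2 of length 2:
v_1 = (-1, 2, 1)ᵀ
v_2 = (0, 1, 0)ᵀ

Let N = A − (-2)·I. We want v_2 with N^2 v_2 = 0 but N^1 v_2 ≠ 0; then v_{j-1} := N · v_j for j = 2, …, 2.

Pick v_2 = (0, 1, 0)ᵀ.
Then v_1 = N · v_2 = (-1, 2, 1)ᵀ.

Sanity check: (A − (-2)·I) v_1 = (0, 0, 0)ᵀ = 0. ✓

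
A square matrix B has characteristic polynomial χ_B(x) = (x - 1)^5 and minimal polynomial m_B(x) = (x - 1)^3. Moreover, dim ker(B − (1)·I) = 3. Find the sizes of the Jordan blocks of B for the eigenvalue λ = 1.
Block sizes for λ = 1: [3, 1, 1]

Step 1 — from the characteristic polynomial, algebraic multiplicity of λ = 1 is 5. From dim ker(B − (1)·I) = 3, there are exactly 3 Jordan blocks for λ = 1.
Step 2 — from the minimal polynomial, the factor (x − 1)^3 tells us the largest block for λ = 1 has size 3.
Step 3 — with total size 5, 3 blocks, and largest block 3, the block sizes (in nonincreasing order) are [3, 1, 1].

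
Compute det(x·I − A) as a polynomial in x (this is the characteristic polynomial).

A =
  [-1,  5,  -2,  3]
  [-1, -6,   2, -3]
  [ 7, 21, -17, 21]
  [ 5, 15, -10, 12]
x^4 + 12*x^3 + 54*x^2 + 108*x + 81

Expanding det(x·I − A) (e.g. by cofactor expansion or by noting that A is similar to its Jordan form J, which has the same characteristic polynomial as A) gives
  χ_A(x) = x^4 + 12*x^3 + 54*x^2 + 108*x + 81
which factors as (x + 3)^4. The eigenvalues (with algebraic multiplicities) are λ = -3 with multiplicity 4.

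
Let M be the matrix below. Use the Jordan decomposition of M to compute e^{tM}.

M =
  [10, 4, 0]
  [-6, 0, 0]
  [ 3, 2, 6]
e^{tM} =
  [3*exp(6*t) - 2*exp(4*t), 2*exp(6*t) - 2*exp(4*t), 0]
  [-3*exp(6*t) + 3*exp(4*t), -2*exp(6*t) + 3*exp(4*t), 0]
  [3*t*exp(6*t), 2*t*exp(6*t), exp(6*t)]

Strategy: write M = P · J · P⁻¹ where J is a Jordan canonical form, so e^{tM} = P · e^{tJ} · P⁻¹, and e^{tJ} can be computed block-by-block.

M has Jordan form
J =
  [4, 0, 0]
  [0, 6, 1]
  [0, 0, 6]
(up to reordering of blocks).

Per-block formulas:
  For a 1×1 block at λ = 4: exp(t · [4]) = [e^(4t)].
  For a 2×2 Jordan block J_2(6): exp(t · J_2(6)) = e^(6t)·(I + t·N), where N is the 2×2 nilpotent shift.

After assembling e^{tJ} and conjugating by P, we get:

e^{tM} =
  [3*exp(6*t) - 2*exp(4*t), 2*exp(6*t) - 2*exp(4*t), 0]
  [-3*exp(6*t) + 3*exp(4*t), -2*exp(6*t) + 3*exp(4*t), 0]
  [3*t*exp(6*t), 2*t*exp(6*t), exp(6*t)]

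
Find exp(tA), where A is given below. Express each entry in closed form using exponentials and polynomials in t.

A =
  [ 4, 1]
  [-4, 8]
e^{tA} =
  [-2*t*exp(6*t) + exp(6*t), t*exp(6*t)]
  [-4*t*exp(6*t), 2*t*exp(6*t) + exp(6*t)]

Strategy: write A = P · J · P⁻¹ where J is a Jordan canonical form, so e^{tA} = P · e^{tJ} · P⁻¹, and e^{tJ} can be computed block-by-block.

A has Jordan form
J =
  [6, 1]
  [0, 6]
(up to reordering of blocks).

Per-block formulas:
  For a 2×2 Jordan block J_2(6): exp(t · J_2(6)) = e^(6t)·(I + t·N), where N is the 2×2 nilpotent shift.

After assembling e^{tJ} and conjugating by P, we get:

e^{tA} =
  [-2*t*exp(6*t) + exp(6*t), t*exp(6*t)]
  [-4*t*exp(6*t), 2*t*exp(6*t) + exp(6*t)]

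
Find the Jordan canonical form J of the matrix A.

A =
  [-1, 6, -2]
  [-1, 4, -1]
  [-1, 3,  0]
J_2(1) ⊕ J_1(1)

The characteristic polynomial is
  det(x·I − A) = x^3 - 3*x^2 + 3*x - 1 = (x - 1)^3

Eigenvalues and multiplicities (the geometric multiplicity of λ is n − rank(A − λI), which equals the number of Jordan blocks for λ):
  λ = 1: algebraic multiplicity = 3, geometric multiplicity = 2

Determining the block sizes for each eigenvalue:
  λ = 1: 2 blocks summing to 3 forces exactly one block of size 2 and the rest size 1 → block sizes [2, 1]

Assembling the blocks gives a Jordan form
J =
  [1, 1, 0]
  [0, 1, 0]
  [0, 0, 1]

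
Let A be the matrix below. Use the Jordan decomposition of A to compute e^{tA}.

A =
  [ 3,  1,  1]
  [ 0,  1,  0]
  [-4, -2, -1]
e^{tA} =
  [2*t*exp(t) + exp(t), t*exp(t), t*exp(t)]
  [0, exp(t), 0]
  [-4*t*exp(t), -2*t*exp(t), -2*t*exp(t) + exp(t)]

Strategy: write A = P · J · P⁻¹ where J is a Jordan canonical form, so e^{tA} = P · e^{tJ} · P⁻¹, and e^{tJ} can be computed block-by-block.

A has Jordan form
J =
  [1, 1, 0]
  [0, 1, 0]
  [0, 0, 1]
(up to reordering of blocks).

Per-block formulas:
  For a 1×1 block at λ = 1: exp(t · [1]) = [e^(1t)].
  For a 2×2 Jordan block J_2(1): exp(t · J_2(1)) = e^(1t)·(I + t·N), where N is the 2×2 nilpotent shift.

After assembling e^{tJ} and conjugating by P, we get:

e^{tA} =
  [2*t*exp(t) + exp(t), t*exp(t), t*exp(t)]
  [0, exp(t), 0]
  [-4*t*exp(t), -2*t*exp(t), -2*t*exp(t) + exp(t)]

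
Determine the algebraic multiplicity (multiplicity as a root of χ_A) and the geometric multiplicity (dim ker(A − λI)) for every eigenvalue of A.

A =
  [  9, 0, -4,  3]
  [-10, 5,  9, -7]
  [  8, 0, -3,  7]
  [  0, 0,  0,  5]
λ = 1: alg = 1, geom = 1; λ = 5: alg = 3, geom = 1

Step 1 — factor the characteristic polynomial to read off the algebraic multiplicities:
  χ_A(x) = (x - 5)^3*(x - 1)

Step 2 — compute geometric multiplicities via the rank-nullity identity g(λ) = n − rank(A − λI):
  rank(A − (1)·I) = 3, so dim ker(A − (1)·I) = n − 3 = 1
  rank(A − (5)·I) = 3, so dim ker(A − (5)·I) = n − 3 = 1

Summary:
  λ = 1: algebraic multiplicity = 1, geometric multiplicity = 1
  λ = 5: algebraic multiplicity = 3, geometric multiplicity = 1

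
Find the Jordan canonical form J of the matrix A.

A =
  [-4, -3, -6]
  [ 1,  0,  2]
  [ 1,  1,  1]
J_2(-1) ⊕ J_1(-1)

The characteristic polynomial is
  det(x·I − A) = x^3 + 3*x^2 + 3*x + 1 = (x + 1)^3

Eigenvalues and multiplicities (the geometric multiplicity of λ is n − rank(A − λI), which equals the number of Jordan blocks for λ):
  λ = -1: algebraic multiplicity = 3, geometric multiplicity = 2

Determining the block sizes for each eigenvalue:
  λ = -1: 2 blocks summing to 3 forces exactly one block of size 2 and the rest size 1 → block sizes [2, 1]

Assembling the blocks gives a Jordan form
J =
  [-1,  1,  0]
  [ 0, -1,  0]
  [ 0,  0, -1]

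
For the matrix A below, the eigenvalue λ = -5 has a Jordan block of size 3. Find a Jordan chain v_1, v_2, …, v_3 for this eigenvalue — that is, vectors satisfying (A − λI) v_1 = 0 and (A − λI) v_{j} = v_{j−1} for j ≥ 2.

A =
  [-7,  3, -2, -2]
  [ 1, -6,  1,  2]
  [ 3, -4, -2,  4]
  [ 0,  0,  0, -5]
A Jordan chain for λ = -5 of length 3:
v_1 = (1, 0, -1, 0)ᵀ
v_2 = (-2, 1, 3, 0)ᵀ
v_3 = (1, 0, 0, 0)ᵀ

Let N = A − (-5)·I. We want v_3 with N^3 v_3 = 0 but N^2 v_3 ≠ 0; then v_{j-1} := N · v_j for j = 3, …, 2.

Pick v_3 = (1, 0, 0, 0)ᵀ.
Then v_2 = N · v_3 = (-2, 1, 3, 0)ᵀ.
Then v_1 = N · v_2 = (1, 0, -1, 0)ᵀ.

Sanity check: (A − (-5)·I) v_1 = (0, 0, 0, 0)ᵀ = 0. ✓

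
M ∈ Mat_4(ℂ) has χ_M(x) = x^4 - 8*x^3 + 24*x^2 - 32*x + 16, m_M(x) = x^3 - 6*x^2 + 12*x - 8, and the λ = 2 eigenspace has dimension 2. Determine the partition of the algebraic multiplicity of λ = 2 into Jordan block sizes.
Block sizes for λ = 2: [3, 1]

Step 1 — from the characteristic polynomial, algebraic multiplicity of λ = 2 is 4. From dim ker(M − (2)·I) = 2, there are exactly 2 Jordan blocks for λ = 2.
Step 2 — from the minimal polynomial, the factor (x − 2)^3 tells us the largest block for λ = 2 has size 3.
Step 3 — with total size 4, 2 blocks, and largest block 3, the block sizes (in nonincreasing order) are [3, 1].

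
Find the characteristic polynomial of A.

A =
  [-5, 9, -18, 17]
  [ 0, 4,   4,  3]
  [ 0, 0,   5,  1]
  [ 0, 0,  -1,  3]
x^4 - 7*x^3 - 12*x^2 + 176*x - 320

Expanding det(x·I − A) (e.g. by cofactor expansion or by noting that A is similar to its Jordan form J, which has the same characteristic polynomial as A) gives
  χ_A(x) = x^4 - 7*x^3 - 12*x^2 + 176*x - 320
which factors as (x - 4)^3*(x + 5). The eigenvalues (with algebraic multiplicities) are λ = -5 with multiplicity 1, λ = 4 with multiplicity 3.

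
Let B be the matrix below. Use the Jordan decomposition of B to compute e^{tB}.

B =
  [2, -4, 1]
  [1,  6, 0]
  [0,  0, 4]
e^{tB} =
  [-2*t*exp(4*t) + exp(4*t), -4*t*exp(4*t), -t^2*exp(4*t) + t*exp(4*t)]
  [t*exp(4*t), 2*t*exp(4*t) + exp(4*t), t^2*exp(4*t)/2]
  [0, 0, exp(4*t)]

Strategy: write B = P · J · P⁻¹ where J is a Jordan canonical form, so e^{tB} = P · e^{tJ} · P⁻¹, and e^{tJ} can be computed block-by-block.

B has Jordan form
J =
  [4, 1, 0]
  [0, 4, 1]
  [0, 0, 4]
(up to reordering of blocks).

Per-block formulas:
  For a 3×3 Jordan block J_3(4): exp(t · J_3(4)) = e^(4t)·(I + t·N + (t^2/2)·N^2), where N is the 3×3 nilpotent shift.

After assembling e^{tJ} and conjugating by P, we get:

e^{tB} =
  [-2*t*exp(4*t) + exp(4*t), -4*t*exp(4*t), -t^2*exp(4*t) + t*exp(4*t)]
  [t*exp(4*t), 2*t*exp(4*t) + exp(4*t), t^2*exp(4*t)/2]
  [0, 0, exp(4*t)]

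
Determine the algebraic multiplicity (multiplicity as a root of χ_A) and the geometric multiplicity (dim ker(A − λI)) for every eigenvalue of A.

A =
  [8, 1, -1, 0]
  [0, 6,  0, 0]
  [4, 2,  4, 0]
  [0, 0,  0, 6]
λ = 6: alg = 4, geom = 3

Step 1 — factor the characteristic polynomial to read off the algebraic multiplicities:
  χ_A(x) = (x - 6)^4

Step 2 — compute geometric multiplicities via the rank-nullity identity g(λ) = n − rank(A − λI):
  rank(A − (6)·I) = 1, so dim ker(A − (6)·I) = n − 1 = 3

Summary:
  λ = 6: algebraic multiplicity = 4, geometric multiplicity = 3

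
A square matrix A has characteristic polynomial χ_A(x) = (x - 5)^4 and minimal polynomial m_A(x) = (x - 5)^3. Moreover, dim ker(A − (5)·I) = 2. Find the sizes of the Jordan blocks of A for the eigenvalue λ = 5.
Block sizes for λ = 5: [3, 1]

Step 1 — from the characteristic polynomial, algebraic multiplicity of λ = 5 is 4. From dim ker(A − (5)·I) = 2, there are exactly 2 Jordan blocks for λ = 5.
Step 2 — from the minimal polynomial, the factor (x − 5)^3 tells us the largest block for λ = 5 has size 3.
Step 3 — with total size 4, 2 blocks, and largest block 3, the block sizes (in nonincreasing order) are [3, 1].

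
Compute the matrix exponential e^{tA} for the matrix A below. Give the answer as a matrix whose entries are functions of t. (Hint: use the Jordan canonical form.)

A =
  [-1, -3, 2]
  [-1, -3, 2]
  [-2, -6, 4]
e^{tA} =
  [1 - t, -3*t, 2*t]
  [-t, 1 - 3*t, 2*t]
  [-2*t, -6*t, 4*t + 1]

Strategy: write A = P · J · P⁻¹ where J is a Jordan canonical form, so e^{tA} = P · e^{tJ} · P⁻¹, and e^{tJ} can be computed block-by-block.

A has Jordan form
J =
  [0, 1, 0]
  [0, 0, 0]
  [0, 0, 0]
(up to reordering of blocks).

Per-block formulas:
  For a 2×2 Jordan block J_2(0): exp(t · J_2(0)) = e^(0t)·(I + t·N), where N is the 2×2 nilpotent shift.
  For a 1×1 block at λ = 0: exp(t · [0]) = [e^(0t)].

After assembling e^{tJ} and conjugating by P, we get:

e^{tA} =
  [1 - t, -3*t, 2*t]
  [-t, 1 - 3*t, 2*t]
  [-2*t, -6*t, 4*t + 1]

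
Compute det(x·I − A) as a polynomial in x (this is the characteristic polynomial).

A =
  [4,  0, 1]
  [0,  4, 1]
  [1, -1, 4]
x^3 - 12*x^2 + 48*x - 64

Expanding det(x·I − A) (e.g. by cofactor expansion or by noting that A is similar to its Jordan form J, which has the same characteristic polynomial as A) gives
  χ_A(x) = x^3 - 12*x^2 + 48*x - 64
which factors as (x - 4)^3. The eigenvalues (with algebraic multiplicities) are λ = 4 with multiplicity 3.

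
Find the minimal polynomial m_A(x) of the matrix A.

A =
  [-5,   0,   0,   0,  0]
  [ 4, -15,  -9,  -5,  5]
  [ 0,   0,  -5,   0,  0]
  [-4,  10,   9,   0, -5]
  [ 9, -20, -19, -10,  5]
x^3 + 10*x^2 + 25*x

The characteristic polynomial is χ_A(x) = x*(x + 5)^4, so the eigenvalues are known. The minimal polynomial is
  m_A(x) = Π_λ (x − λ)^{k_λ}
where k_λ is the size of the *largest* Jordan block for λ (equivalently, the smallest k with (A − λI)^k v = 0 for every generalised eigenvector v of λ).

  λ = -5: largest Jordan block has size 2, contributing (x + 5)^2
  λ = 0: largest Jordan block has size 1, contributing (x − 0)

So m_A(x) = x*(x + 5)^2 = x^3 + 10*x^2 + 25*x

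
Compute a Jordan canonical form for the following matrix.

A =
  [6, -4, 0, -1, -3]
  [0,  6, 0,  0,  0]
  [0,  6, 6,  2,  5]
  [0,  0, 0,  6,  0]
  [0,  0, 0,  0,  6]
J_2(6) ⊕ J_2(6) ⊕ J_1(6)

The characteristic polynomial is
  det(x·I − A) = x^5 - 30*x^4 + 360*x^3 - 2160*x^2 + 6480*x - 7776 = (x - 6)^5

Eigenvalues and multiplicities (the geometric multiplicity of λ is n − rank(A − λI), which equals the number of Jordan blocks for λ):
  λ = 6: algebraic multiplicity = 5, geometric multiplicity = 3

Determining the block sizes for each eigenvalue:
  λ = 6: with am = 5 and gm = 3, the partition is not yet determined (e.g. several partitions of 5 into 3 parts exist). Let N = A − (6)·I. Computing rank(N^1) = 2, rank(N^2) = 0; the number of blocks of size ≥ j is rank(N^{j−1}) − rank(N^j), giving [3, 2]. So we have 2 block(s) of size 2, 1 block(s) of size 1 → block sizes [2, 2, 1]

Assembling the blocks gives a Jordan form
J =
  [6, 1, 0, 0, 0]
  [0, 6, 0, 0, 0]
  [0, 0, 6, 1, 0]
  [0, 0, 0, 6, 0]
  [0, 0, 0, 0, 6]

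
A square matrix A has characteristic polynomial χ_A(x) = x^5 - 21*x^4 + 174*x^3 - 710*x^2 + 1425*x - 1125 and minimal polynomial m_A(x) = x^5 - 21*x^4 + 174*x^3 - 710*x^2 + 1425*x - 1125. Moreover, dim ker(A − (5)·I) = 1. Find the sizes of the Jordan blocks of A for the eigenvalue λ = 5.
Block sizes for λ = 5: [3]

Step 1 — from the characteristic polynomial, algebraic multiplicity of λ = 5 is 3. From dim ker(A − (5)·I) = 1, there are exactly 1 Jordan blocks for λ = 5.
Step 2 — from the minimal polynomial, the factor (x − 5)^3 tells us the largest block for λ = 5 has size 3.
Step 3 — with total size 3, 1 blocks, and largest block 3, the block sizes (in nonincreasing order) are [3].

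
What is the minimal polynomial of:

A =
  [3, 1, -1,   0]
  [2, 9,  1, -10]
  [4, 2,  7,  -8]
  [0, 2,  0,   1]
x^3 - 15*x^2 + 75*x - 125

The characteristic polynomial is χ_A(x) = (x - 5)^4, so the eigenvalues are known. The minimal polynomial is
  m_A(x) = Π_λ (x − λ)^{k_λ}
where k_λ is the size of the *largest* Jordan block for λ (equivalently, the smallest k with (A − λI)^k v = 0 for every generalised eigenvector v of λ).

  λ = 5: largest Jordan block has size 3, contributing (x − 5)^3

So m_A(x) = (x - 5)^3 = x^3 - 15*x^2 + 75*x - 125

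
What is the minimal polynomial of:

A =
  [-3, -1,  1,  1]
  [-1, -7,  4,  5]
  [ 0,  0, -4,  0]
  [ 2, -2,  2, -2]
x^3 + 12*x^2 + 48*x + 64

The characteristic polynomial is χ_A(x) = (x + 4)^4, so the eigenvalues are known. The minimal polynomial is
  m_A(x) = Π_λ (x − λ)^{k_λ}
where k_λ is the size of the *largest* Jordan block for λ (equivalently, the smallest k with (A − λI)^k v = 0 for every generalised eigenvector v of λ).

  λ = -4: largest Jordan block has size 3, contributing (x + 4)^3

So m_A(x) = (x + 4)^3 = x^3 + 12*x^2 + 48*x + 64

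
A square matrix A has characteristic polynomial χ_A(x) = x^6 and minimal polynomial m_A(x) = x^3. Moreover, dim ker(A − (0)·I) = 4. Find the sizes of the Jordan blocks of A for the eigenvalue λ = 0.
Block sizes for λ = 0: [3, 1, 1, 1]

Step 1 — from the characteristic polynomial, algebraic multiplicity of λ = 0 is 6. From dim ker(A − (0)·I) = 4, there are exactly 4 Jordan blocks for λ = 0.
Step 2 — from the minimal polynomial, the factor (x − 0)^3 tells us the largest block for λ = 0 has size 3.
Step 3 — with total size 6, 4 blocks, and largest block 3, the block sizes (in nonincreasing order) are [3, 1, 1, 1].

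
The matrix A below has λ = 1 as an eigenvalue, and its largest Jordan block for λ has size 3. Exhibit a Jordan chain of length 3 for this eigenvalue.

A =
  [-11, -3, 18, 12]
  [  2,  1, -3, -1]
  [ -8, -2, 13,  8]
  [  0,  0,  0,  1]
A Jordan chain for λ = 1 of length 3:
v_1 = (-6, 0, -4, 0)ᵀ
v_2 = (-12, 2, -8, 0)ᵀ
v_3 = (1, 0, 0, 0)ᵀ

Let N = A − (1)·I. We want v_3 with N^3 v_3 = 0 but N^2 v_3 ≠ 0; then v_{j-1} := N · v_j for j = 3, …, 2.

Pick v_3 = (1, 0, 0, 0)ᵀ.
Then v_2 = N · v_3 = (-12, 2, -8, 0)ᵀ.
Then v_1 = N · v_2 = (-6, 0, -4, 0)ᵀ.

Sanity check: (A − (1)·I) v_1 = (0, 0, 0, 0)ᵀ = 0. ✓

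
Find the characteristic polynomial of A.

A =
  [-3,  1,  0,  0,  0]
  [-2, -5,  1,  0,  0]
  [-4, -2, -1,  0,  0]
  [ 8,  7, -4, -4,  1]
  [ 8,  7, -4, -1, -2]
x^5 + 15*x^4 + 90*x^3 + 270*x^2 + 405*x + 243

Expanding det(x·I − A) (e.g. by cofactor expansion or by noting that A is similar to its Jordan form J, which has the same characteristic polynomial as A) gives
  χ_A(x) = x^5 + 15*x^4 + 90*x^3 + 270*x^2 + 405*x + 243
which factors as (x + 3)^5. The eigenvalues (with algebraic multiplicities) are λ = -3 with multiplicity 5.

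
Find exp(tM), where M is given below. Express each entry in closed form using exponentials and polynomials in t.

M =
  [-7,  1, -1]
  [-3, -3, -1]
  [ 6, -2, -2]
e^{tM} =
  [-3*t*exp(-4*t) + exp(-4*t), t*exp(-4*t), -t*exp(-4*t)]
  [-3*t*exp(-4*t), t*exp(-4*t) + exp(-4*t), -t*exp(-4*t)]
  [6*t*exp(-4*t), -2*t*exp(-4*t), 2*t*exp(-4*t) + exp(-4*t)]

Strategy: write M = P · J · P⁻¹ where J is a Jordan canonical form, so e^{tM} = P · e^{tJ} · P⁻¹, and e^{tJ} can be computed block-by-block.

M has Jordan form
J =
  [-4,  1,  0]
  [ 0, -4,  0]
  [ 0,  0, -4]
(up to reordering of blocks).

Per-block formulas:
  For a 2×2 Jordan block J_2(-4): exp(t · J_2(-4)) = e^(-4t)·(I + t·N), where N is the 2×2 nilpotent shift.
  For a 1×1 block at λ = -4: exp(t · [-4]) = [e^(-4t)].

After assembling e^{tJ} and conjugating by P, we get:

e^{tM} =
  [-3*t*exp(-4*t) + exp(-4*t), t*exp(-4*t), -t*exp(-4*t)]
  [-3*t*exp(-4*t), t*exp(-4*t) + exp(-4*t), -t*exp(-4*t)]
  [6*t*exp(-4*t), -2*t*exp(-4*t), 2*t*exp(-4*t) + exp(-4*t)]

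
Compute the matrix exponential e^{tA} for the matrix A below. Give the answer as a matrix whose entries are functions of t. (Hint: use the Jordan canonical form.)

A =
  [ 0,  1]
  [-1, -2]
e^{tA} =
  [t*exp(-t) + exp(-t), t*exp(-t)]
  [-t*exp(-t), -t*exp(-t) + exp(-t)]

Strategy: write A = P · J · P⁻¹ where J is a Jordan canonical form, so e^{tA} = P · e^{tJ} · P⁻¹, and e^{tJ} can be computed block-by-block.

A has Jordan form
J =
  [-1,  1]
  [ 0, -1]
(up to reordering of blocks).

Per-block formulas:
  For a 2×2 Jordan block J_2(-1): exp(t · J_2(-1)) = e^(-1t)·(I + t·N), where N is the 2×2 nilpotent shift.

After assembling e^{tJ} and conjugating by P, we get:

e^{tA} =
  [t*exp(-t) + exp(-t), t*exp(-t)]
  [-t*exp(-t), -t*exp(-t) + exp(-t)]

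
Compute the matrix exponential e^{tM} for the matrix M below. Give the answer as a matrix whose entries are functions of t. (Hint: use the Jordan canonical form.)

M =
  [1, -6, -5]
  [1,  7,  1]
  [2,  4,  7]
e^{tM} =
  [-4*t*exp(5*t) + exp(5*t), -4*t^2*exp(5*t) - 6*t*exp(5*t), 2*t^2*exp(5*t) - 5*t*exp(5*t)]
  [t*exp(5*t), t^2*exp(5*t) + 2*t*exp(5*t) + exp(5*t), -t^2*exp(5*t)/2 + t*exp(5*t)]
  [2*t*exp(5*t), 2*t^2*exp(5*t) + 4*t*exp(5*t), -t^2*exp(5*t) + 2*t*exp(5*t) + exp(5*t)]

Strategy: write M = P · J · P⁻¹ where J is a Jordan canonical form, so e^{tM} = P · e^{tJ} · P⁻¹, and e^{tJ} can be computed block-by-block.

M has Jordan form
J =
  [5, 1, 0]
  [0, 5, 1]
  [0, 0, 5]
(up to reordering of blocks).

Per-block formulas:
  For a 3×3 Jordan block J_3(5): exp(t · J_3(5)) = e^(5t)·(I + t·N + (t^2/2)·N^2), where N is the 3×3 nilpotent shift.

After assembling e^{tJ} and conjugating by P, we get:

e^{tM} =
  [-4*t*exp(5*t) + exp(5*t), -4*t^2*exp(5*t) - 6*t*exp(5*t), 2*t^2*exp(5*t) - 5*t*exp(5*t)]
  [t*exp(5*t), t^2*exp(5*t) + 2*t*exp(5*t) + exp(5*t), -t^2*exp(5*t)/2 + t*exp(5*t)]
  [2*t*exp(5*t), 2*t^2*exp(5*t) + 4*t*exp(5*t), -t^2*exp(5*t) + 2*t*exp(5*t) + exp(5*t)]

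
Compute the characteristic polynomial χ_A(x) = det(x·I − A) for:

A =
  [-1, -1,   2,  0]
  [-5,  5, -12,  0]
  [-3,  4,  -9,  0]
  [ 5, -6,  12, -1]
x^4 + 6*x^3 + 13*x^2 + 12*x + 4

Expanding det(x·I − A) (e.g. by cofactor expansion or by noting that A is similar to its Jordan form J, which has the same characteristic polynomial as A) gives
  χ_A(x) = x^4 + 6*x^3 + 13*x^2 + 12*x + 4
which factors as (x + 1)^2*(x + 2)^2. The eigenvalues (with algebraic multiplicities) are λ = -2 with multiplicity 2, λ = -1 with multiplicity 2.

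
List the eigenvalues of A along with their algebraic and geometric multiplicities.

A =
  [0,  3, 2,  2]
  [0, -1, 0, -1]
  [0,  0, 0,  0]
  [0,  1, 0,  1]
λ = 0: alg = 4, geom = 2

Step 1 — factor the characteristic polynomial to read off the algebraic multiplicities:
  χ_A(x) = x^4

Step 2 — compute geometric multiplicities via the rank-nullity identity g(λ) = n − rank(A − λI):
  rank(A − (0)·I) = 2, so dim ker(A − (0)·I) = n − 2 = 2

Summary:
  λ = 0: algebraic multiplicity = 4, geometric multiplicity = 2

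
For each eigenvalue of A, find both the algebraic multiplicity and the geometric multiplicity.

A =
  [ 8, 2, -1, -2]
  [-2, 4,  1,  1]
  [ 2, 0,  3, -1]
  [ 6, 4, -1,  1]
λ = 4: alg = 4, geom = 2

Step 1 — factor the characteristic polynomial to read off the algebraic multiplicities:
  χ_A(x) = (x - 4)^4

Step 2 — compute geometric multiplicities via the rank-nullity identity g(λ) = n − rank(A − λI):
  rank(A − (4)·I) = 2, so dim ker(A − (4)·I) = n − 2 = 2

Summary:
  λ = 4: algebraic multiplicity = 4, geometric multiplicity = 2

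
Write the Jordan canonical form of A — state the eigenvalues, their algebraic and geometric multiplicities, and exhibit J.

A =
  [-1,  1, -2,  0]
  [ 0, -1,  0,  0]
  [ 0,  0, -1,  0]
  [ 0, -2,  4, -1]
J_2(-1) ⊕ J_1(-1) ⊕ J_1(-1)

The characteristic polynomial is
  det(x·I − A) = x^4 + 4*x^3 + 6*x^2 + 4*x + 1 = (x + 1)^4

Eigenvalues and multiplicities (the geometric multiplicity of λ is n − rank(A − λI), which equals the number of Jordan blocks for λ):
  λ = -1: algebraic multiplicity = 4, geometric multiplicity = 3

Determining the block sizes for each eigenvalue:
  λ = -1: 3 blocks summing to 4 forces exactly one block of size 2 and the rest size 1 → block sizes [2, 1, 1]

Assembling the blocks gives a Jordan form
J =
  [-1,  1,  0,  0]
  [ 0, -1,  0,  0]
  [ 0,  0, -1,  0]
  [ 0,  0,  0, -1]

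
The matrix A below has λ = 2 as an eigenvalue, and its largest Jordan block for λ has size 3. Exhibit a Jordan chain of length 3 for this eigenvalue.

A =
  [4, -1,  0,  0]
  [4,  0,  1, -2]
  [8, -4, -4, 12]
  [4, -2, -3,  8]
A Jordan chain for λ = 2 of length 3:
v_1 = (-1, -2, -4, -2)ᵀ
v_2 = (0, 1, -6, -3)ᵀ
v_3 = (0, 0, 1, 0)ᵀ

Let N = A − (2)·I. We want v_3 with N^3 v_3 = 0 but N^2 v_3 ≠ 0; then v_{j-1} := N · v_j for j = 3, …, 2.

Pick v_3 = (0, 0, 1, 0)ᵀ.
Then v_2 = N · v_3 = (0, 1, -6, -3)ᵀ.
Then v_1 = N · v_2 = (-1, -2, -4, -2)ᵀ.

Sanity check: (A − (2)·I) v_1 = (0, 0, 0, 0)ᵀ = 0. ✓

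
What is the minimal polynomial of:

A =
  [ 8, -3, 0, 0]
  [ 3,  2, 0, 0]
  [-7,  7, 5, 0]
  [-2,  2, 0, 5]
x^2 - 10*x + 25

The characteristic polynomial is χ_A(x) = (x - 5)^4, so the eigenvalues are known. The minimal polynomial is
  m_A(x) = Π_λ (x − λ)^{k_λ}
where k_λ is the size of the *largest* Jordan block for λ (equivalently, the smallest k with (A − λI)^k v = 0 for every generalised eigenvector v of λ).

  λ = 5: largest Jordan block has size 2, contributing (x − 5)^2

So m_A(x) = (x - 5)^2 = x^2 - 10*x + 25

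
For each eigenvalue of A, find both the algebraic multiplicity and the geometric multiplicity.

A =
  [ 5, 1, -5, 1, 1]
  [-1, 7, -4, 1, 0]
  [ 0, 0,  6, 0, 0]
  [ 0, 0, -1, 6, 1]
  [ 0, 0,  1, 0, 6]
λ = 6: alg = 5, geom = 2

Step 1 — factor the characteristic polynomial to read off the algebraic multiplicities:
  χ_A(x) = (x - 6)^5

Step 2 — compute geometric multiplicities via the rank-nullity identity g(λ) = n − rank(A − λI):
  rank(A − (6)·I) = 3, so dim ker(A − (6)·I) = n − 3 = 2

Summary:
  λ = 6: algebraic multiplicity = 5, geometric multiplicity = 2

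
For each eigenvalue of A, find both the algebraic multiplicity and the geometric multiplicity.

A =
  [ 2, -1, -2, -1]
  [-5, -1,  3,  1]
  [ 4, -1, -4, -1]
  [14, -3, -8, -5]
λ = -2: alg = 4, geom = 2

Step 1 — factor the characteristic polynomial to read off the algebraic multiplicities:
  χ_A(x) = (x + 2)^4

Step 2 — compute geometric multiplicities via the rank-nullity identity g(λ) = n − rank(A − λI):
  rank(A − (-2)·I) = 2, so dim ker(A − (-2)·I) = n − 2 = 2

Summary:
  λ = -2: algebraic multiplicity = 4, geometric multiplicity = 2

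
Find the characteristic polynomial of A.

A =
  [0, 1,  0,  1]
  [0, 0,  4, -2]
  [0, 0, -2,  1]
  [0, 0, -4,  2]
x^4

Expanding det(x·I − A) (e.g. by cofactor expansion or by noting that A is similar to its Jordan form J, which has the same characteristic polynomial as A) gives
  χ_A(x) = x^4
which factors as x^4. The eigenvalues (with algebraic multiplicities) are λ = 0 with multiplicity 4.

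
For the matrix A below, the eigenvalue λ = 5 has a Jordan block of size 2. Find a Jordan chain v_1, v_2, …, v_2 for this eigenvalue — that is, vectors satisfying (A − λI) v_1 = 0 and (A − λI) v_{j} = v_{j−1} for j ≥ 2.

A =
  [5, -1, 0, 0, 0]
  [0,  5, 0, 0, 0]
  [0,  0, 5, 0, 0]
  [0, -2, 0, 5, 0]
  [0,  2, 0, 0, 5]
A Jordan chain for λ = 5 of length 2:
v_1 = (-1, 0, 0, -2, 2)ᵀ
v_2 = (0, 1, 0, 0, 0)ᵀ

Let N = A − (5)·I. We want v_2 with N^2 v_2 = 0 but N^1 v_2 ≠ 0; then v_{j-1} := N · v_j for j = 2, …, 2.

Pick v_2 = (0, 1, 0, 0, 0)ᵀ.
Then v_1 = N · v_2 = (-1, 0, 0, -2, 2)ᵀ.

Sanity check: (A − (5)·I) v_1 = (0, 0, 0, 0, 0)ᵀ = 0. ✓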